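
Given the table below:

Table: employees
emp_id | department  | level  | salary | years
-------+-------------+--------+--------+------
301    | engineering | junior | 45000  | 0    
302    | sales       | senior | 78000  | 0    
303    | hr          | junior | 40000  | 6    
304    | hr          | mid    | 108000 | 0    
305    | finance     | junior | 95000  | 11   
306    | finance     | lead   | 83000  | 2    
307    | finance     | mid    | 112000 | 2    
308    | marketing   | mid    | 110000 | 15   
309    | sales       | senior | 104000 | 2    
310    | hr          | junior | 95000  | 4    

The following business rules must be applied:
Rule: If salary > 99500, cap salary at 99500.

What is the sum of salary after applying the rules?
834000

Step 1: 4 records have salary > 99500
Step 2: These records originally summed to 434000
Step 3: After capping: 4 × 99500 = 398000
Step 4: Unaffected records sum: 436000
Step 5: Final sum = 398000 + 436000 = 834000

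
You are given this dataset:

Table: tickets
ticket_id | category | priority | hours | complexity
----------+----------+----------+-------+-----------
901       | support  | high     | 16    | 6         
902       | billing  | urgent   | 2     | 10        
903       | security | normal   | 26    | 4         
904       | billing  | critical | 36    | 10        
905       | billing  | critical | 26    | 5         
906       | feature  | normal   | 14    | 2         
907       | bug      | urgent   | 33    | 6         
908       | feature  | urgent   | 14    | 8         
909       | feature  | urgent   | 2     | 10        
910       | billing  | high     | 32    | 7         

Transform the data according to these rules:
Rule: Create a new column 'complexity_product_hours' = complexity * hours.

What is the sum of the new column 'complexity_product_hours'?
1292

Step 1: For each record, compute complexity * hours
Example calculations:
  6 * 16 = 96
  10 * 2 = 20
  4 * 26 = 104
  ...
Step 2: Sum all derived values
Step 3: Total = 1292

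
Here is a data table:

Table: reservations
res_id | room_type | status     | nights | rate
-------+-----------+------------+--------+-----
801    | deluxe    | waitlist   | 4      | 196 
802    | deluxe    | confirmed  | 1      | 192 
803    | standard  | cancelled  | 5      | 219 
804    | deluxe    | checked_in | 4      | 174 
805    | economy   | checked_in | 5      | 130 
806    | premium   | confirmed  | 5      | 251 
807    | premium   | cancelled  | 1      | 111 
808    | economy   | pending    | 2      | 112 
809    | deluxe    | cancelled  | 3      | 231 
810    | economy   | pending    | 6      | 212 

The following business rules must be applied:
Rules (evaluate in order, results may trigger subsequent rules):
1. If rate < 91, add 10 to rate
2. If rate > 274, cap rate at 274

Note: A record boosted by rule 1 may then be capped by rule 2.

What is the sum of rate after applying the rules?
1828

Step 1: Apply rule 1 to records with rate < 91
  - 0 records get bonus of 10
  - Of these, 0 records then exceed 274 and get capped
Step 2: Apply rule 2 to records with rate > 274
  - 0 records (original) are capped
Step 3: Calculate final sum = 1828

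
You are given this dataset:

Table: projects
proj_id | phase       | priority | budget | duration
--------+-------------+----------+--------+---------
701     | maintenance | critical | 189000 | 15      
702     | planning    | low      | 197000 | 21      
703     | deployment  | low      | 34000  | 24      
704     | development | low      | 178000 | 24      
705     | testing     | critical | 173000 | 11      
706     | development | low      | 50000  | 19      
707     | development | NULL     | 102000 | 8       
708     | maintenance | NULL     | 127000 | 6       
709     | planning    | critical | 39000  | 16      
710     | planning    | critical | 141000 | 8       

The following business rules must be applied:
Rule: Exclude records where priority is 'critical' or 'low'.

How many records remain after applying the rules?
2

Step 1: Count records to exclude
  - 4 (critical) + 4 (low) = 8 records
Step 2: Total records: 10
Step 3: Remaining = 10 - 8 = 2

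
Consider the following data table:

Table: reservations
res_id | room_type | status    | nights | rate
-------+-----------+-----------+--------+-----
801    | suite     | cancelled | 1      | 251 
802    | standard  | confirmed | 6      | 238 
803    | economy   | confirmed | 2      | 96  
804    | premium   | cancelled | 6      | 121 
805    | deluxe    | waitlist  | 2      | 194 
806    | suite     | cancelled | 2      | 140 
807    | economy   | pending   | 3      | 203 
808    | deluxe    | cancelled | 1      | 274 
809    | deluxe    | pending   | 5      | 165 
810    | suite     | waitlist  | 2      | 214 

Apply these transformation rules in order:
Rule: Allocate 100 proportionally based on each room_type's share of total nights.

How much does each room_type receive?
deluxe: 26.67, economy: 16.67, premium: 20.0, standard: 20.0, suite: 16.67

Step 1: Calculate total nights = 30
Step 2: Calculate each room_type's proportion:
  deluxe: 8/30 = 26.67% → 26.67
  economy: 5/30 = 16.67% → 16.67
  premium: 6/30 = 20.00% → 20.0
  standard: 6/30 = 20.00% → 20.0
  suite: 5/30 = 16.67% → 16.67
Step 3: Verify: sum of allocations ≈ 100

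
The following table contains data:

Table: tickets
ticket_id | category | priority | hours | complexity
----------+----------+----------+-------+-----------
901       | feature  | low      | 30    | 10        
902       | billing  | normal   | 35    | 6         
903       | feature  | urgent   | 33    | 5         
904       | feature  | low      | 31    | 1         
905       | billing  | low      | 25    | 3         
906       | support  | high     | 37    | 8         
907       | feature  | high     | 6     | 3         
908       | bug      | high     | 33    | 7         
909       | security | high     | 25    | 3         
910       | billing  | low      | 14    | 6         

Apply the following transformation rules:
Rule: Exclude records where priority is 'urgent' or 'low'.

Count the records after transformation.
5

Step 1: Count records to exclude
  - 1 (urgent) + 4 (low) = 5 records
Step 2: Total records: 10
Step 3: Remaining = 10 - 5 = 5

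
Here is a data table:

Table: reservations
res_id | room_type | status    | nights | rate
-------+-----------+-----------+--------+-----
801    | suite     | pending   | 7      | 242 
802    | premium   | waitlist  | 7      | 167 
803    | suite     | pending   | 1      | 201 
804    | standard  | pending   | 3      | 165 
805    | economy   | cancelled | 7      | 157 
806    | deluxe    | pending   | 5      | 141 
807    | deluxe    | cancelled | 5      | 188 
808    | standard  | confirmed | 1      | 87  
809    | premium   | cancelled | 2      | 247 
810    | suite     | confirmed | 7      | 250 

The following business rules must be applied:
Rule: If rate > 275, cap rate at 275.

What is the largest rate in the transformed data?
250

Step 1: Original maximum rate = 250
Step 2: Check cap of 275 against maximum
Step 3: No records exceed the cap (max 250 <= cap 275), so no capping applies
Step 4: Maximum after transformation = 250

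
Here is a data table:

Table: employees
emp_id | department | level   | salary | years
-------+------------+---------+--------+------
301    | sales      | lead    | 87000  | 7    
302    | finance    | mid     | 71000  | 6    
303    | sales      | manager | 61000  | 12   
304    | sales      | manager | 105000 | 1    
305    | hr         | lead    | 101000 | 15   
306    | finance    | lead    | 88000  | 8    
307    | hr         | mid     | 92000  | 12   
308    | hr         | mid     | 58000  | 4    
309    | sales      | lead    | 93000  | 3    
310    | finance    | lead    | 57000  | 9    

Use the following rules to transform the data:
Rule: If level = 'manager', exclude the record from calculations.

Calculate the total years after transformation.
64

Step 1: Identify records where level = 'manager'
Step 2: The excluded records sum to 13
Step 3: Original total years = 77
Step 4: Remaining total = 77 - 13 = 64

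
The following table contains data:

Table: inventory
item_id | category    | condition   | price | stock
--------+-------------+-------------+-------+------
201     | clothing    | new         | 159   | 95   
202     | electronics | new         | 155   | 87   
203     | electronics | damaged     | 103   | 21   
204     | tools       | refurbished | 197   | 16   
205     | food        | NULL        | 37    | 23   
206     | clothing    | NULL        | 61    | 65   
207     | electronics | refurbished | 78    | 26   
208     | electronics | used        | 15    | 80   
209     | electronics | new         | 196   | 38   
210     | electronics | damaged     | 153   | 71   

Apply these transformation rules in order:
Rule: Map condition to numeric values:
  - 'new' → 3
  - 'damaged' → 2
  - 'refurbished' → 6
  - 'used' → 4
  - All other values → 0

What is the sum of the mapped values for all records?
29

Step 1: Apply mapping to each record
Step 2: Count by status:
  'new': 3 records × 3 = 9
  'damaged': 2 records × 2 = 4
  'refurbished': 2 records × 6 = 12
  'used': 1 records × 4 = 4
Step 3: Sum all mapped values = 29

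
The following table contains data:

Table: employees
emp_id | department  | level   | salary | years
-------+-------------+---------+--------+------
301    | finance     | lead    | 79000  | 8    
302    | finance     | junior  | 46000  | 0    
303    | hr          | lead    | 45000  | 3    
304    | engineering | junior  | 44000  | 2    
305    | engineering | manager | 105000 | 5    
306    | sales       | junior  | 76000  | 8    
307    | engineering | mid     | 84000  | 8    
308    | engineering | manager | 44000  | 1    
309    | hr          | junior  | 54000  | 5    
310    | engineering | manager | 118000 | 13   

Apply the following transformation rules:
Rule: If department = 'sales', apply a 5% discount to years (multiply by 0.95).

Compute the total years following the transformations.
52.6

Step 1: Records with department = 'sales' have total years = 8
Step 2: Apply multiplier: 8 × 0.95 = 7.6
Step 3: Other records total: 45
Step 4: Final sum = 7.6 + 45 = 52.6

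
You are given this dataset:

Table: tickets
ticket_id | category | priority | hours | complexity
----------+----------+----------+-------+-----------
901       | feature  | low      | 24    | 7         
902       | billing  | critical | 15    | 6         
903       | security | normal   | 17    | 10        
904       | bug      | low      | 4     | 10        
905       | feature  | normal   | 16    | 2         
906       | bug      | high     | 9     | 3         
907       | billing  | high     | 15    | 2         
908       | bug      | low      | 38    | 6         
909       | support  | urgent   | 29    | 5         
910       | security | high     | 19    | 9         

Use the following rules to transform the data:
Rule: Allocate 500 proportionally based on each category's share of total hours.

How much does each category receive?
billing: 80.65, bug: 137.1, feature: 107.53, security: 96.77, support: 77.96

Step 1: Calculate total hours = 186
Step 2: Calculate each category's proportion:
  billing: 30/186 = 16.13% → 80.65
  bug: 51/186 = 27.42% → 137.1
  feature: 40/186 = 21.51% → 107.53
  security: 36/186 = 19.35% → 96.77
  support: 29/186 = 15.59% → 77.96
Step 3: Verify: sum of allocations ≈ 500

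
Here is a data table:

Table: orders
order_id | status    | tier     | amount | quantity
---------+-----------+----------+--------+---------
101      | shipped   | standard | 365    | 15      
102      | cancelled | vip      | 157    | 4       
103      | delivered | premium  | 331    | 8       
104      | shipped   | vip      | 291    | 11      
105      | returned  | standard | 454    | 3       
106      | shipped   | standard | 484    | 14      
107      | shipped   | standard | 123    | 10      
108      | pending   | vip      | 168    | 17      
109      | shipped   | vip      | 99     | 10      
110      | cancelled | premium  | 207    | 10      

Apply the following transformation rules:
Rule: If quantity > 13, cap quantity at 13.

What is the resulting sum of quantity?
95

Step 1: 3 records have quantity > 13
Step 2: These records originally summed to 46
Step 3: After capping: 3 × 13 = 39
Step 4: Unaffected records sum: 56
Step 5: Final sum = 39 + 56 = 95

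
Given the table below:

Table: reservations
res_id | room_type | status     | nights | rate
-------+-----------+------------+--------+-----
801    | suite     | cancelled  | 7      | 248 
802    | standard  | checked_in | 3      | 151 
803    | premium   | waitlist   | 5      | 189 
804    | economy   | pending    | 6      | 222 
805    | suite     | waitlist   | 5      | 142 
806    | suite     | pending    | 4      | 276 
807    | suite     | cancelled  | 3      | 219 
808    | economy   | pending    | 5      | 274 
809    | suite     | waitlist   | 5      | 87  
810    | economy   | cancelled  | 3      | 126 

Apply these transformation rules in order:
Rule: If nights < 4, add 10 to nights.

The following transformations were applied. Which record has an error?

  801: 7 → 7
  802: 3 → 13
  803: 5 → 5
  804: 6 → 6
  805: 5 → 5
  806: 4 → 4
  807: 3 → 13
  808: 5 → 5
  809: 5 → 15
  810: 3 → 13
Record 809 has an error. The correct transformed value should be 5, not 15.

Step 1: Check each record against the rule
Step 2: Record 809 has nights = 5
Step 3: Since 5 >= 4, the bonus should not have been applied
Step 4: Correct value = 5, but claimed value = 15
Conclusion: Record 809 has the error.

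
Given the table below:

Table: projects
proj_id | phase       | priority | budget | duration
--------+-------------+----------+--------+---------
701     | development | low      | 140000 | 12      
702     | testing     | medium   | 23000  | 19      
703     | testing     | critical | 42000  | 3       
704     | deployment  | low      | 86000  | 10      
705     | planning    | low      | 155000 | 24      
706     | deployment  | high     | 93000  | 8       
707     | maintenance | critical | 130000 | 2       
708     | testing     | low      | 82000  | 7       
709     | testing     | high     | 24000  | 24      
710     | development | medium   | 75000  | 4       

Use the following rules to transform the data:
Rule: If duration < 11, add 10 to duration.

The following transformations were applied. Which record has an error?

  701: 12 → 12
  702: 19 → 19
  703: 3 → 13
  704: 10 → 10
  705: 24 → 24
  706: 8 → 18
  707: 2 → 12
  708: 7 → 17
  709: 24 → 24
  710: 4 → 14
Record 704 has an error. The correct transformed value should be 20, not 10.

Step 1: Check each record against the rule
Step 2: Record 704 has duration = 10
Step 3: Since 10 < 11, the bonus should have been applied
Step 4: Correct value = 20, but claimed value = 10
Conclusion: Record 704 has the error.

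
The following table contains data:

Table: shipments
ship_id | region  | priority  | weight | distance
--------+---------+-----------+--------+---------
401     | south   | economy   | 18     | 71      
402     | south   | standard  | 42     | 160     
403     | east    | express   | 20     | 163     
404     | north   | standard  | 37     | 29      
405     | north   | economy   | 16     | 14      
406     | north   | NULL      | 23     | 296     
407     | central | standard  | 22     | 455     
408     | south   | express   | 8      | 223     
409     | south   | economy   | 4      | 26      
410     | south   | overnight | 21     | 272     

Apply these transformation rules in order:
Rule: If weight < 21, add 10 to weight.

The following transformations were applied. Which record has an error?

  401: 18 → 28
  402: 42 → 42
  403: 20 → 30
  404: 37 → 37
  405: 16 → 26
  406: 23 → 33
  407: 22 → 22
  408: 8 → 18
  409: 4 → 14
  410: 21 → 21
Record 406 has an error. The correct transformed value should be 23, not 33.

Step 1: Check each record against the rule
Step 2: Record 406 has weight = 23
Step 3: Since 23 >= 21, the bonus should not have been applied
Step 4: Correct value = 23, but claimed value = 33
Conclusion: Record 406 has the error.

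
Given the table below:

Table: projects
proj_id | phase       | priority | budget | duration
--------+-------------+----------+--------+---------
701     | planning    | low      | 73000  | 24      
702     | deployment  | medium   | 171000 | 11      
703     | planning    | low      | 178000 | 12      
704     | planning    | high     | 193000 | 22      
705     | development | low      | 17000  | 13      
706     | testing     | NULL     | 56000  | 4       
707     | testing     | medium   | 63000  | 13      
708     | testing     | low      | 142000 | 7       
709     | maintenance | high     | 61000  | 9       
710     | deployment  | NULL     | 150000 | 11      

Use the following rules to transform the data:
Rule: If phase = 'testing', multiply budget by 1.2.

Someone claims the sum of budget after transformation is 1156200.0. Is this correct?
Yes, the result is correct.

Step 1: Calculate the correct sum after transformation
Step 2: Apply multiplier 1.2 to records where phase = 'testing'
Step 3: Correct result = 1156200.0
Step 4: Claimed result = 1156200.0
Step 5: 1156200.0 = 1156200.0 ✓
Conclusion: The claimed result is correct.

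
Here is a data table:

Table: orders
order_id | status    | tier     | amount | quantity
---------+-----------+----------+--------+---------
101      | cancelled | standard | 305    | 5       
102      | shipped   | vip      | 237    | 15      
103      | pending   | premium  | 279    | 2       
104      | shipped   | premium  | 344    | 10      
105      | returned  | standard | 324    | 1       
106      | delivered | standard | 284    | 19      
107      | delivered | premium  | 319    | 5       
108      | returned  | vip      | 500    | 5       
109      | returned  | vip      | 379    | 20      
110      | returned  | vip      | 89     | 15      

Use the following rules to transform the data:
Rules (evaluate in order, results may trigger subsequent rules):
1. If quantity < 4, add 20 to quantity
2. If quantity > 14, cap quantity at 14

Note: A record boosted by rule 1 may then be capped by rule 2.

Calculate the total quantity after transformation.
109

Step 1: Apply rule 1 to records with quantity < 4
  - 2 records get bonus of 20
  - Of these, 2 records then exceed 14 and get capped
Step 2: Apply rule 2 to records with quantity > 14
  - 4 records (original) are capped
Step 3: Calculate final sum = 109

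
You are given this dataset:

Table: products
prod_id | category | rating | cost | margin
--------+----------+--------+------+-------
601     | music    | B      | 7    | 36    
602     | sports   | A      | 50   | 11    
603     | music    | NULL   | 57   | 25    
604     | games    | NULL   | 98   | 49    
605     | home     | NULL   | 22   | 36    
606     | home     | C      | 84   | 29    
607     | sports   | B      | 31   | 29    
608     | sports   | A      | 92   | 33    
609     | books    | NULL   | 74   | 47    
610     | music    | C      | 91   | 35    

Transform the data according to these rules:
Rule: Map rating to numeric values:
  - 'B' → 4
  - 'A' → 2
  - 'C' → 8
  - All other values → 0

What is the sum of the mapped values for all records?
28

Step 1: Apply mapping to each record
Step 2: Count by status:
  'B': 2 records × 4 = 8
  'A': 2 records × 2 = 4
  'C': 2 records × 8 = 16
Step 3: Sum all mapped values = 28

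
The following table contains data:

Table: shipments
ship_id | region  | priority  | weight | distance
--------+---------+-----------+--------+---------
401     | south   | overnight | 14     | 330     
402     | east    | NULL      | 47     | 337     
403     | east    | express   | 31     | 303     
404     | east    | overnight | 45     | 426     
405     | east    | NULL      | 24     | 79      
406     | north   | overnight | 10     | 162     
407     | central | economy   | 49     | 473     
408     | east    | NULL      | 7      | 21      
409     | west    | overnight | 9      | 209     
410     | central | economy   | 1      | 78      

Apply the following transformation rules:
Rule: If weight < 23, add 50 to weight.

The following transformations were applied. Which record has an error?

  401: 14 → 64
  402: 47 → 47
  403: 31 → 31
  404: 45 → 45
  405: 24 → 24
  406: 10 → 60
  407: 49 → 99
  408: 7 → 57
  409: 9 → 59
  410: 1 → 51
Record 407 has an error. The correct transformed value should be 49, not 99.

Step 1: Check each record against the rule
Step 2: Record 407 has weight = 49
Step 3: Since 49 >= 23, the bonus should not have been applied
Step 4: Correct value = 49, but claimed value = 99
Conclusion: Record 407 has the error.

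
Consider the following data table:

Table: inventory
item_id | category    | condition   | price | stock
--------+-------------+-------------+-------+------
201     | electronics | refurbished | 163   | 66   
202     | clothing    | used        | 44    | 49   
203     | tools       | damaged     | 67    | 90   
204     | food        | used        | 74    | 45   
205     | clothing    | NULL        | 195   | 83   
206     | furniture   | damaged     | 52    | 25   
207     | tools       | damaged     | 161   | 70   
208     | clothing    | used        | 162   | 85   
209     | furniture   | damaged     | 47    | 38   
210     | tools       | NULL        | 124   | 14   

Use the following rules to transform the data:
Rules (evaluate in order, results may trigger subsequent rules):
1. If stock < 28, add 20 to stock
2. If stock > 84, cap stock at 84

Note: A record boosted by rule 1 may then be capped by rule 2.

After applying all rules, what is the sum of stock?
598

Step 1: Apply rule 1 to records with stock < 28
  - 2 records get bonus of 20
  - Of these, 0 records then exceed 84 and get capped
Step 2: Apply rule 2 to records with stock > 84
  - 2 records (original) are capped
Step 3: Calculate final sum = 598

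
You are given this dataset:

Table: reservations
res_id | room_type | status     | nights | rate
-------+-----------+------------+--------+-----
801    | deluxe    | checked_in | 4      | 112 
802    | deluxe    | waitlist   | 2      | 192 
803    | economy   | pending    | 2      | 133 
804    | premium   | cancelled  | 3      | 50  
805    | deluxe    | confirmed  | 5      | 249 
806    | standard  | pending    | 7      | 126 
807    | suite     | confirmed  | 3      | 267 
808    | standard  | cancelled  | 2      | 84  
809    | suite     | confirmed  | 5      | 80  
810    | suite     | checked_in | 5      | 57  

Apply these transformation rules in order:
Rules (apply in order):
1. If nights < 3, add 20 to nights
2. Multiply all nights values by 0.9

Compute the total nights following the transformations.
88.2

Step 1: Apply Rule 1 - Add 20 to records with nights < 3
  - 3 records affected: 6 + (3 × 20) = 66
  - Unaffected records: 32
  - Sum after Rule 1: 98
Step 2: Apply Rule 2 - Multiply all by 0.9
  - 98 × 0.9 = 88.2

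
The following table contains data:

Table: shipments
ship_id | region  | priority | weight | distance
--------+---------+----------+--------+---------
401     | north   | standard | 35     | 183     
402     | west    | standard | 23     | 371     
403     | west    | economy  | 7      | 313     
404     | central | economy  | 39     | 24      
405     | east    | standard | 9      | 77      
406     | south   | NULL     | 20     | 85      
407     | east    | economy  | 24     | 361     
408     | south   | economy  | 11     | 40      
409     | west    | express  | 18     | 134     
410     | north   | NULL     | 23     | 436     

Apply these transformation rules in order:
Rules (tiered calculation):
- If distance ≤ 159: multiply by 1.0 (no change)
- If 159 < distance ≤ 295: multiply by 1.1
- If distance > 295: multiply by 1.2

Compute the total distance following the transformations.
2338.5

Step 1: Tier 1 (distance ≤ 159): 5 records, sum = 360 × 1.0 = 360.0
Step 2: Tier 2 (159 < distance ≤ 295): 1 records, sum = 183 × 1.1 = 201.3
Step 3: Tier 3 (distance > 295): 4 records, sum = 1481 × 1.2 = 1777.2
Step 4: Final sum = 360.0 + 201.3 + 1777.2 = 2338.5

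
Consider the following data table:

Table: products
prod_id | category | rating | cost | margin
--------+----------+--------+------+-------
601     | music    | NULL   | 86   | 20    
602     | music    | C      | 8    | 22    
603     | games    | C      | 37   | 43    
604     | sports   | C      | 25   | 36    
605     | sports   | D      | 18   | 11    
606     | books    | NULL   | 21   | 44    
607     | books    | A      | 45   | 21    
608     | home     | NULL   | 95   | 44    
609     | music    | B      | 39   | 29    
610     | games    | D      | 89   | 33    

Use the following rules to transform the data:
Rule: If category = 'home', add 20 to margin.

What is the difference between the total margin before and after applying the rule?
20

Step 1: Original sum of margin = 303
Step 2: 1 records have category = 'home'
Step 3: Each affected record changes by 20
Step 4: Total change = 1 × 20 = 20
Step 5: New sum = 303 + 20 = 323
Step 6: Difference = |323 - 303| = 20
        (Sum increased by 20)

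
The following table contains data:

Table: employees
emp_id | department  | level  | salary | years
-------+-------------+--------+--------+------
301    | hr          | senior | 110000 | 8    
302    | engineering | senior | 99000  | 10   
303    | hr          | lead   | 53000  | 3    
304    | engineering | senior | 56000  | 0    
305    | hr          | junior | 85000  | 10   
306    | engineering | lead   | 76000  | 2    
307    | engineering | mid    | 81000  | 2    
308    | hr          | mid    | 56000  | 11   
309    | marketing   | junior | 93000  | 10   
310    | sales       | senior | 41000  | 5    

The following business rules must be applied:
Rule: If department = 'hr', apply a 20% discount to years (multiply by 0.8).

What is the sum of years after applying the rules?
54.6

Step 1: Records with department = 'hr' have total years = 32
Step 2: Apply multiplier: 32 × 0.8 = 25.6
Step 3: Other records total: 29
Step 4: Final sum = 25.6 + 29 = 54.6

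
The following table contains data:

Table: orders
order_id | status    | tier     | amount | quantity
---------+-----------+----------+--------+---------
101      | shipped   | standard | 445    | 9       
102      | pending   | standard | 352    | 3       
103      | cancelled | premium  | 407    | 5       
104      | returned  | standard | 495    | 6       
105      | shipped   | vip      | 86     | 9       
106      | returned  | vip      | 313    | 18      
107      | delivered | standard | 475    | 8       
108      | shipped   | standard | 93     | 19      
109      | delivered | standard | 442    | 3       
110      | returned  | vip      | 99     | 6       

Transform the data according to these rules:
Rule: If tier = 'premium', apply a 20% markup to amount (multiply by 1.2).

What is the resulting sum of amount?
3288.4

Step 1: Records with tier = 'premium' have total amount = 407
Step 2: Apply multiplier: 407 × 1.2 = 488.4
Step 3: Other records total: 2800
Step 4: Final sum = 488.4 + 2800 = 3288.4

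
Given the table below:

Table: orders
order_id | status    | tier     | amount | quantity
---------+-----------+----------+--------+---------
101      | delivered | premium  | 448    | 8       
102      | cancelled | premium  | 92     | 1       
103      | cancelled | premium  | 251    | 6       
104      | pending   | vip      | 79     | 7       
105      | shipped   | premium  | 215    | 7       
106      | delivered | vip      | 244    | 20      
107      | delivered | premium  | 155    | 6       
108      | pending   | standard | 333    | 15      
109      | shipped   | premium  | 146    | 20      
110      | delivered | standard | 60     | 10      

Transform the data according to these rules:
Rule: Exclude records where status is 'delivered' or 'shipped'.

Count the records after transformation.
4

Step 1: Count records to exclude
  - 4 (delivered) + 2 (shipped) = 6 records
Step 2: Total records: 10
Step 3: Remaining = 10 - 6 = 4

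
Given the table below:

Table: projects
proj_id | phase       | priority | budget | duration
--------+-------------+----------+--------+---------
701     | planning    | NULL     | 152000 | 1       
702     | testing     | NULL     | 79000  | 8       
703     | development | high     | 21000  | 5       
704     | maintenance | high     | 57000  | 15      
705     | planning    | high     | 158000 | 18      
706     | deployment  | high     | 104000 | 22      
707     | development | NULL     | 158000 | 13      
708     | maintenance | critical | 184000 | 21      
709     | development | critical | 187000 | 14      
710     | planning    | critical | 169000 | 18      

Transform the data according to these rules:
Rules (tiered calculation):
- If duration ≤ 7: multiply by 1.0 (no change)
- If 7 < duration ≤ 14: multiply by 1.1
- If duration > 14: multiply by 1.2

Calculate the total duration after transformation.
157.3

Step 1: Tier 1 (duration ≤ 7): 2 records, sum = 6 × 1.0 = 6.0
Step 2: Tier 2 (7 < duration ≤ 14): 3 records, sum = 35 × 1.1 = 38.5
Step 3: Tier 3 (duration > 14): 5 records, sum = 94 × 1.2 = 112.8
Step 4: Final sum = 6.0 + 38.5 + 112.8 = 157.3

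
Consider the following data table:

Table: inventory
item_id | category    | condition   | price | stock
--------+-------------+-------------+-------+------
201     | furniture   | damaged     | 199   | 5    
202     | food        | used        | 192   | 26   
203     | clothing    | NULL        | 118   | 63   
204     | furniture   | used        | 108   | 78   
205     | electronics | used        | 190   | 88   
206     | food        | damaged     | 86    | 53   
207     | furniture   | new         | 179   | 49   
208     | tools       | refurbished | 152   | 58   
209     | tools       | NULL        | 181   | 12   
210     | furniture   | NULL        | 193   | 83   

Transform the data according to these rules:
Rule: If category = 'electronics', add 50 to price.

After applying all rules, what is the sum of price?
1648

Step 1: Count records where category = 'electronics': 1
Step 2: Total bonus added: 1 × 50 = 50
Step 3: Original sum of price: 1598
Step 4: Final sum = 1598 + 50 = 1648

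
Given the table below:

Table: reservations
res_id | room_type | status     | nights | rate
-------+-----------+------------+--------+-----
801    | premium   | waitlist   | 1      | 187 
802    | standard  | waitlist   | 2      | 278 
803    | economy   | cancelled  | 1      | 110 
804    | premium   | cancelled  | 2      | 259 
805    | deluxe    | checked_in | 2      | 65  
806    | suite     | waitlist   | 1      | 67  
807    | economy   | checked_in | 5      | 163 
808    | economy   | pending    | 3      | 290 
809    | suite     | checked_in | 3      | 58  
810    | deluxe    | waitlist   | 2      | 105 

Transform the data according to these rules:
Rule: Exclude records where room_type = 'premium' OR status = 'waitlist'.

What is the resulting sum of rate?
686

Step 1: Find records where room_type = 'premium' OR status = 'waitlist'
Step 2: 5 records match, summing to 896
Step 3: Original sum: 1582
Step 4: Remaining sum = 1582 - 896 = 686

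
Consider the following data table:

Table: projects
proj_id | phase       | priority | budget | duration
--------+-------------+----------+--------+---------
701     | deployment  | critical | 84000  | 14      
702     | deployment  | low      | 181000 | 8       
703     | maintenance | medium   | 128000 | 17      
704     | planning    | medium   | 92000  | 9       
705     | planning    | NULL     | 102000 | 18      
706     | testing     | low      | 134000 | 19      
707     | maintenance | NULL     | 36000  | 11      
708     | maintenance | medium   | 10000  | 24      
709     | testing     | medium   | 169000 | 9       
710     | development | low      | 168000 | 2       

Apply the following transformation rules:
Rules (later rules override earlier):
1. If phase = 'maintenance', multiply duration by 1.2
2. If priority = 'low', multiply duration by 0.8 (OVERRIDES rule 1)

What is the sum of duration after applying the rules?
135.6

Step 1: Rule 2 takes priority for records with priority = 'low'
  - 3 records: 29 × 0.8 = 23.2
Step 2: Rule 1 applies to remaining records with phase = 'maintenance'
  - 3 records: 52 × 1.2 = 62.4
Step 3: Other records unchanged: 50
Step 4: Final sum = 23.2 + 62.4 + 50 = 135.6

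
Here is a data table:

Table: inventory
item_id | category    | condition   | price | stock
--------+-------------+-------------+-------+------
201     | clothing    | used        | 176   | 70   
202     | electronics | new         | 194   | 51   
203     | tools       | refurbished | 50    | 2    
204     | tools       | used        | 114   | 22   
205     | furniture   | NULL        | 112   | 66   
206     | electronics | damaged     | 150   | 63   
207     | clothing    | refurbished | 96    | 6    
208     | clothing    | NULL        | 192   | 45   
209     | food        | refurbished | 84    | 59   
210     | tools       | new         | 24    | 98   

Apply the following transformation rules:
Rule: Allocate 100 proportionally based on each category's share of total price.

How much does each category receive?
clothing: 38.93, electronics: 28.86, food: 7.05, furniture: 9.4, tools: 15.77

Step 1: Calculate total price = 1192
Step 2: Calculate each category's proportion:
  clothing: 464/1192 = 38.93% → 38.93
  electronics: 344/1192 = 28.86% → 28.86
  food: 84/1192 = 7.05% → 7.05
  furniture: 112/1192 = 9.40% → 9.4
  tools: 188/1192 = 15.77% → 15.77
Step 3: Verify: sum of allocations ≈ 100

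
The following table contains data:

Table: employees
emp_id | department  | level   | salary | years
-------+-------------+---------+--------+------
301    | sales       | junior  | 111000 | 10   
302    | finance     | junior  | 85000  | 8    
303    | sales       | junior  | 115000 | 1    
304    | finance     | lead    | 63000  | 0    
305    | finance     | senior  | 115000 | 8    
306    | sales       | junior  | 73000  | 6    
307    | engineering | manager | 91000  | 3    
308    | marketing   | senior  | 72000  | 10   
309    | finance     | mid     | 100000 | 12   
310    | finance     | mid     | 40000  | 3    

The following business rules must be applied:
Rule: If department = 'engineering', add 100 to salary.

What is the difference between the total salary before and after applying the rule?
100

Step 1: Original sum of salary = 865000
Step 2: 1 records have department = 'engineering'
Step 3: Each affected record changes by 100
Step 4: Total change = 1 × 100 = 100
Step 5: New sum = 865000 + 100 = 865100
Step 6: Difference = |865100 - 865000| = 100
        (Sum increased by 100)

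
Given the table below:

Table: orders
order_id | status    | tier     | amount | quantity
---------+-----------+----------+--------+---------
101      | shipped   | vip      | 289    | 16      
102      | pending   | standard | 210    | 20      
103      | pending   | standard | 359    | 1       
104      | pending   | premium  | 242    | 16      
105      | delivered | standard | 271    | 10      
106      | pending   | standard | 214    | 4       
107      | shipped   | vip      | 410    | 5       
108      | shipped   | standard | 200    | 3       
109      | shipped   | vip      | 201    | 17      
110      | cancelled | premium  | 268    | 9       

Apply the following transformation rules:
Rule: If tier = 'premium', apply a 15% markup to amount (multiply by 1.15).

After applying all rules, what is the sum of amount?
2740.5

Step 1: Records with tier = 'premium' have total amount = 510
Step 2: Apply multiplier: 510 × 1.15 = 586.5
Step 3: Other records total: 2154
Step 4: Final sum = 586.5 + 2154 = 2740.5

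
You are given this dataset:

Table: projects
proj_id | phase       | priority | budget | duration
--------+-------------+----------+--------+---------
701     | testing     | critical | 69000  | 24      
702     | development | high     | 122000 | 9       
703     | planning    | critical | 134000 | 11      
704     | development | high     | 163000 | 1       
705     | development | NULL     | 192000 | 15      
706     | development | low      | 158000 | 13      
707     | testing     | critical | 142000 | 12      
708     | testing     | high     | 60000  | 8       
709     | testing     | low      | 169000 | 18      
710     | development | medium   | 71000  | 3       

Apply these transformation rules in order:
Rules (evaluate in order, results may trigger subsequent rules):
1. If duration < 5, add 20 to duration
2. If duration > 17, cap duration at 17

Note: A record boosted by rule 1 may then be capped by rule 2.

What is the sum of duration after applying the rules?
136

Step 1: Apply rule 1 to records with duration < 5
  - 2 records get bonus of 20
  - Of these, 2 records then exceed 17 and get capped
Step 2: Apply rule 2 to records with duration > 17
  - 2 records (original) are capped
Step 3: Calculate final sum = 136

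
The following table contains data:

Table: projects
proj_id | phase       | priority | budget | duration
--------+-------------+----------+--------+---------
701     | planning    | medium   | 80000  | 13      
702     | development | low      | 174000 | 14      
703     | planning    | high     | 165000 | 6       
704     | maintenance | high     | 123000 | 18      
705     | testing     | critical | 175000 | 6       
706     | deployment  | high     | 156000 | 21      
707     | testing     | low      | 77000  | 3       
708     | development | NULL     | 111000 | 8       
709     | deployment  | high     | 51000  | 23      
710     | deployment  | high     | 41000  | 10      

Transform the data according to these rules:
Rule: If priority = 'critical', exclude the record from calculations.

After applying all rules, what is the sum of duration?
116

Step 1: Identify records where priority = 'critical'
Step 2: The excluded records sum to 6
Step 3: Original total duration = 122
Step 4: Remaining total = 122 - 6 = 116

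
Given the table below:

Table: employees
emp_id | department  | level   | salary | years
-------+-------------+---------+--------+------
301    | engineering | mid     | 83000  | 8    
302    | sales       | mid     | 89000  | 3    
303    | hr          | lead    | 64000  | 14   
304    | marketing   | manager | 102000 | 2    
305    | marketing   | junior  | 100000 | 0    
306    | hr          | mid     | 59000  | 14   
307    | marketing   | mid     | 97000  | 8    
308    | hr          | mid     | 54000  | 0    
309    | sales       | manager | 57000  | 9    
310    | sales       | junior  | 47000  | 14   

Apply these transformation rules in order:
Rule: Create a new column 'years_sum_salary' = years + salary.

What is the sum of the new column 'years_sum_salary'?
752072

Step 1: For each record, compute years + salary
Example calculations:
  8 + 83000 = 83008
  3 + 89000 = 89003
  14 + 64000 = 64014
  ...
Step 2: Sum all derived values
Step 3: Total = 752072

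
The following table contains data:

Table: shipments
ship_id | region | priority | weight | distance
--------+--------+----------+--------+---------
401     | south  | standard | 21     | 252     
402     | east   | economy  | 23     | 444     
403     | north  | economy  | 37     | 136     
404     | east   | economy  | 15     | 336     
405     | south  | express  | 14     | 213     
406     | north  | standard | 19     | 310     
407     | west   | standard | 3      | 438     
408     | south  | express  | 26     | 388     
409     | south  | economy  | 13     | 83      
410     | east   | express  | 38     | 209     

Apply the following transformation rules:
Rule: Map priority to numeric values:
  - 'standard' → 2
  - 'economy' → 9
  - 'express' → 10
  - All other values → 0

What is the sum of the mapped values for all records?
72

Step 1: Apply mapping to each record
Step 2: Count by status:
  'standard': 3 records × 2 = 6
  'economy': 4 records × 9 = 36
  'express': 3 records × 10 = 30
Step 3: Sum all mapped values = 72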